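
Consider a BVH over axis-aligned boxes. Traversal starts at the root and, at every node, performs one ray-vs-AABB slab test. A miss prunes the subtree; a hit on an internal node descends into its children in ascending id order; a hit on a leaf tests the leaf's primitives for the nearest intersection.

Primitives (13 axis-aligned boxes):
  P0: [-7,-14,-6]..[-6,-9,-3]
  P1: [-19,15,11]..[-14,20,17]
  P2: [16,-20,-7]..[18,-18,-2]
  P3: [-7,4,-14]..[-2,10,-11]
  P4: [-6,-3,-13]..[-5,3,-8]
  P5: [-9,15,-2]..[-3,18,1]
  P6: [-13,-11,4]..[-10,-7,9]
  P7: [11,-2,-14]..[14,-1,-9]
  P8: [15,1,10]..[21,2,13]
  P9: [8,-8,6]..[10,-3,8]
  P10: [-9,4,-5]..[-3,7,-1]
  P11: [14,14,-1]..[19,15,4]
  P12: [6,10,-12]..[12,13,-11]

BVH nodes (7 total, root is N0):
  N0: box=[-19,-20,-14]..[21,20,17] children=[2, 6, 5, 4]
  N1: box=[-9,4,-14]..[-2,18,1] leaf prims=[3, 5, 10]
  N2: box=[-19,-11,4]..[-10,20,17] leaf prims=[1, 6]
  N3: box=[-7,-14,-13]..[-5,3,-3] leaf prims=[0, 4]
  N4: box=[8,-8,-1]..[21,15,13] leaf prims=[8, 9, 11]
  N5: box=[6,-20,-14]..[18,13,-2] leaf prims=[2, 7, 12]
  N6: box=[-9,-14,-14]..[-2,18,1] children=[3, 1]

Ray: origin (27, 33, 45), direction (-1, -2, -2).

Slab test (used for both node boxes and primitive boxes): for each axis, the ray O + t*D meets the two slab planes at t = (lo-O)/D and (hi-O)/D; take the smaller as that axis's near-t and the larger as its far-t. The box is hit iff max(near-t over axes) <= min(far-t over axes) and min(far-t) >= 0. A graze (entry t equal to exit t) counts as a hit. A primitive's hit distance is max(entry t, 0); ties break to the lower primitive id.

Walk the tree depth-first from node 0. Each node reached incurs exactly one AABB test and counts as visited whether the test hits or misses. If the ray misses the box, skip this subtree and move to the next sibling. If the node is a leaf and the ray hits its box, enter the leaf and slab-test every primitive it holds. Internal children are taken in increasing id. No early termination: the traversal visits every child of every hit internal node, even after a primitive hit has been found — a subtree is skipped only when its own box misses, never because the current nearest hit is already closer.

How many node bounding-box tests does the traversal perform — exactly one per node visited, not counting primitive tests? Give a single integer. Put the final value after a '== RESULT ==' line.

Traverse from the root:
N0 x:[6,46] y:[13/2,53/2] z:[14,59/2] -> hit [14,53/2], descend [2, 4, 5, 6]
  N2 x:[37,46] y:[13/2,22] z:[14,41/2] -> miss, prune
  N4 x:[6,19] y:[9,41/2] z:[16,23] -> hit [16,19] leaf, test {P8(miss), P9@t=37/2, P11(miss)}
  N5 x:[9,21] y:[10,53/2] z:[47/2,59/2] -> miss, prune
  N6 x:[29,36] y:[15/2,47/2] z:[22,59/2] -> miss, prune

Visited [0, 2, 4, 5, 6]. Tests: 5 box, 1 leaf. Nearest: P9.

== RESULT ==
5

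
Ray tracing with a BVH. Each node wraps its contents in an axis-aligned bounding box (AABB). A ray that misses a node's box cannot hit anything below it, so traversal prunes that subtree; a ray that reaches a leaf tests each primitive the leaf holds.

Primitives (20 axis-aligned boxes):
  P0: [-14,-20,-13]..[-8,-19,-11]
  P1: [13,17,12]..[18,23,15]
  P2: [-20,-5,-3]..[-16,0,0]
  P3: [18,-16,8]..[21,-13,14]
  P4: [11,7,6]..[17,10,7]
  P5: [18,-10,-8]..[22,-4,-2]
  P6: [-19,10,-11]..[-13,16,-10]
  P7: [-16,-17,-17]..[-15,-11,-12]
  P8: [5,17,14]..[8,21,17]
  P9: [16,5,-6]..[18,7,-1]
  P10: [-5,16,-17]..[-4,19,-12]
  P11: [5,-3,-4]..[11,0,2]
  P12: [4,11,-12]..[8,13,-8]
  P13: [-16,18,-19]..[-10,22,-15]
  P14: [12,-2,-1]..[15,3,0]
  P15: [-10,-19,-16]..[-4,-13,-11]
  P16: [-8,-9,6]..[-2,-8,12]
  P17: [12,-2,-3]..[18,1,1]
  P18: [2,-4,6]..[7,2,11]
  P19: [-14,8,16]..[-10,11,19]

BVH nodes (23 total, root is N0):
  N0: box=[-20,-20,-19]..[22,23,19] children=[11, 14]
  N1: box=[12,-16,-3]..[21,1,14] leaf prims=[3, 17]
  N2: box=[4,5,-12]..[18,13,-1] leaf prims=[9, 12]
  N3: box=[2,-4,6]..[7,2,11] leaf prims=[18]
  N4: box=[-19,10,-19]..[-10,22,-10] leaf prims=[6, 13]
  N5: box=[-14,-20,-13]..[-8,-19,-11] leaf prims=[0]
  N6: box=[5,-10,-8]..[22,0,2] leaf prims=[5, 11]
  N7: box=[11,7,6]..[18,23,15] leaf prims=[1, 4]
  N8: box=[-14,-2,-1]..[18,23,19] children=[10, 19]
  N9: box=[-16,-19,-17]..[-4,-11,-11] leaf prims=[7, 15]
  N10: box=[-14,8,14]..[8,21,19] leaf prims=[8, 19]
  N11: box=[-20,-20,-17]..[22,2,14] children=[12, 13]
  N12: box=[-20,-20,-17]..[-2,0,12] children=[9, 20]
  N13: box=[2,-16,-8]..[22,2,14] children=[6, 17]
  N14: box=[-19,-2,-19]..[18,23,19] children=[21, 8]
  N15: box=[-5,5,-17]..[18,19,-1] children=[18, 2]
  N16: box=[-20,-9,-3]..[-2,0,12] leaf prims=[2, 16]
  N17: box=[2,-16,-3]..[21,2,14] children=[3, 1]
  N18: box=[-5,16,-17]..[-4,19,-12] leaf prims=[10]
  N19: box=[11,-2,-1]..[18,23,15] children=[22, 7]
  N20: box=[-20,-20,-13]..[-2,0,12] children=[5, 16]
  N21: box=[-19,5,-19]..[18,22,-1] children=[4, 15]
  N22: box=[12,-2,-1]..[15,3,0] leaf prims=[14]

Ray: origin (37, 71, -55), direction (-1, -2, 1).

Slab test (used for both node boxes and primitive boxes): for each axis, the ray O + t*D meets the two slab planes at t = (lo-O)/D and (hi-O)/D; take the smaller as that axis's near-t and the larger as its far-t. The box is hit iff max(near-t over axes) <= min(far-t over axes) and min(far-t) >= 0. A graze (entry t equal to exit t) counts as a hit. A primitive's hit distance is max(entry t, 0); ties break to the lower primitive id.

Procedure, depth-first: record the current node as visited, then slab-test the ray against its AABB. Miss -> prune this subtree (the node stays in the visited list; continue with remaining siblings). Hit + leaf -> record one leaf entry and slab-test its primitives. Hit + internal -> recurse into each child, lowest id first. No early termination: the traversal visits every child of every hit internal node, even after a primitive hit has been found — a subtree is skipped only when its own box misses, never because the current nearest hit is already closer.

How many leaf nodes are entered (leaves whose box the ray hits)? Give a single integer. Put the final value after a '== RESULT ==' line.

Traverse from the root:
N0 x:[15,57] y:[24,91/2] z:[36,74] -> hit [36,91/2], descend [11, 14]
  N11 x:[15,57] y:[69/2,91/2] z:[38,69] -> hit [38,91/2], descend [12, 13]
    N12 x:[39,57] y:[71/2,91/2] z:[38,67] -> hit [39,91/2], descend [9, 20]
      N9 x:[41,53] y:[41,45] z:[38,44] -> hit [41,44] leaf, test {P7(miss), P15@t=42}
      N20 x:[39,57] y:[71/2,91/2] z:[42,67] -> hit [42,91/2], descend [5, 16]
        N5 x:[45,51] y:[45,91/2] z:[42,44] -> miss, prune
        N16 x:[39,57] y:[71/2,40] z:[52,67] -> miss, prune
    N13 x:[15,35] y:[69/2,87/2] z:[47,69] -> miss, prune
  N14 x:[19,56] y:[24,73/2] z:[36,74] -> hit [36,73/2], descend [8, 21]
    N8 x:[19,51] y:[24,73/2] z:[54,74] -> miss, prune
    N21 x:[19,56] y:[49/2,33] z:[36,54] -> miss, prune

11 AABB tests over nodes [0, 11, 12, 9, 20, 5, 16, 13, 14, 8, 21]; 1 leaf entered; closest P15.

== RESULT ==
1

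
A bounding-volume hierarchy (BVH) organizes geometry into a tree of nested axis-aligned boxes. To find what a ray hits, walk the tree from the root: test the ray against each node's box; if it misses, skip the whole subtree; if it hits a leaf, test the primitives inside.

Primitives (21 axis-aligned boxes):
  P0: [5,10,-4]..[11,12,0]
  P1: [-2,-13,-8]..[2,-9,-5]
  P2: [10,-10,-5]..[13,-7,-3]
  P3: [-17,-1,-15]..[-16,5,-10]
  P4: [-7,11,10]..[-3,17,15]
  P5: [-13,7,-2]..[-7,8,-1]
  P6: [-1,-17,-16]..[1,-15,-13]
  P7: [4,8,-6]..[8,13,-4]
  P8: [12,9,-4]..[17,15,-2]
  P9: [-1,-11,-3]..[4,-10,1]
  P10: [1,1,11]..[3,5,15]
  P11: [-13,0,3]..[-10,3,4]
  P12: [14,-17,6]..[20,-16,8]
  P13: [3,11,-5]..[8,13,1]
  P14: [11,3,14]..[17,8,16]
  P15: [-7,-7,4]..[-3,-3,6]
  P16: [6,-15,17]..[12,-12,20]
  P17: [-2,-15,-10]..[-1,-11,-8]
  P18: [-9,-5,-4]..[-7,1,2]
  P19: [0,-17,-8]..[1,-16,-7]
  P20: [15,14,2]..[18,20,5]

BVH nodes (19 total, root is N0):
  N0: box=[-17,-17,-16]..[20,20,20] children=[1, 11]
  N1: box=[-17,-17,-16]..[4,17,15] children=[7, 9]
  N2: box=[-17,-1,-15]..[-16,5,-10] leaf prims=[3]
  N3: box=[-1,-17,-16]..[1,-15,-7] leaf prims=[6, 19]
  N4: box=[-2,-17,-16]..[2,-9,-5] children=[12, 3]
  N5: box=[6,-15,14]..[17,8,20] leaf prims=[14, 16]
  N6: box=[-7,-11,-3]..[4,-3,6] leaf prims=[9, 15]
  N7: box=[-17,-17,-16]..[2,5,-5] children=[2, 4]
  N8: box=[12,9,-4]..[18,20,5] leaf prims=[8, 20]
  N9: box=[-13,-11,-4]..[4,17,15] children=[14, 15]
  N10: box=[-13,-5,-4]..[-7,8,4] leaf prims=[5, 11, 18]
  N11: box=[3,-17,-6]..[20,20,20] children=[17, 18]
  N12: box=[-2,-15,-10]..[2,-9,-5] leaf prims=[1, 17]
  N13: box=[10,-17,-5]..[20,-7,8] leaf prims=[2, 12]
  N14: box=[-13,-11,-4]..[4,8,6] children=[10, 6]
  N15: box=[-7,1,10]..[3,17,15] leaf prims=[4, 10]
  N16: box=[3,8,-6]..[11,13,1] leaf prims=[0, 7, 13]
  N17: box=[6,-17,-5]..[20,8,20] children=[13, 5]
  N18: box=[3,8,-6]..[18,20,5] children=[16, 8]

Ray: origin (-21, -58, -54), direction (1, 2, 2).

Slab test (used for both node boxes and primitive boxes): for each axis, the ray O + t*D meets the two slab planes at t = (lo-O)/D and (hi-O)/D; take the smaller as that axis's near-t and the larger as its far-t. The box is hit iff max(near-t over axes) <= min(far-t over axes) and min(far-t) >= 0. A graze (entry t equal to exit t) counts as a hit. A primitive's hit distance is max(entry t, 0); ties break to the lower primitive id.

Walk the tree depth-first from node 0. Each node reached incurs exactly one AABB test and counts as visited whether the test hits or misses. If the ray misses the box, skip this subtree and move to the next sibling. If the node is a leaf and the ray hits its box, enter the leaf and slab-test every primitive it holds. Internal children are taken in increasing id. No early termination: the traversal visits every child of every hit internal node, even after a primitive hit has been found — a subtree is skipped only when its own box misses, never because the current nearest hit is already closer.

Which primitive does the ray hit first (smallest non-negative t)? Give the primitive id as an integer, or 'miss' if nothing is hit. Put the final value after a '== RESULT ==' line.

Trace the traversal:
N0 x:[4,41] y:[41/2,39] z:[19,37] -> hit [41/2,37], descend [1, 11]
  N1 x:[4,25] y:[41/2,75/2] z:[19,69/2] -> hit [41/2,25], descend [7, 9]
    N7 x:[4,23] y:[41/2,63/2] z:[19,49/2] -> hit [41/2,23], descend [2, 4]
      N2 x:[4,5] y:[57/2,63/2] z:[39/2,22] -> miss, prune
      N4 x:[19,23] y:[41/2,49/2] z:[19,49/2] -> hit [41/2,23], descend [3, 12]
        N3 x:[20,22] y:[41/2,43/2] z:[19,47/2] -> hit [41/2,43/2] leaf, test {P6@t=41/2, P19(miss)}
        N12 x:[19,23] y:[43/2,49/2] z:[22,49/2] -> hit [22,23] leaf, test {P1@t=23, P17(miss)}
    N9 x:[8,25] y:[47/2,75/2] z:[25,69/2] -> hit [25,25], descend [14, 15]
      N14 x:[8,25] y:[47/2,33] z:[25,30] -> hit [25,25], descend [6, 10]
        N6 x:[14,25] y:[47/2,55/2] z:[51/2,30] -> miss, prune
        N10 x:[8,14] y:[53/2,33] z:[25,29] -> miss, prune
      N15 x:[14,24] y:[59/2,75/2] z:[32,69/2] -> miss, prune
  N11 x:[24,41] y:[41/2,39] z:[24,37] -> hit [24,37], descend [17, 18]
    N17 x:[27,41] y:[41/2,33] z:[49/2,37] -> hit [27,33], descend [5, 13]
      N5 x:[27,38] y:[43/2,33] z:[34,37] -> miss, prune
      N13 x:[31,41] y:[41/2,51/2] z:[49/2,31] -> miss, prune
    N18 x:[24,39] y:[33,39] z:[24,59/2] -> miss, prune

Summary -> nodes [0, 1, 7, 2, 4, 3, 12, 9, 14, 6, 10, 15, 11, 17, 5, 13, 18]; box-tests=17; leaf-entries=2; first=P6

== RESULT ==
6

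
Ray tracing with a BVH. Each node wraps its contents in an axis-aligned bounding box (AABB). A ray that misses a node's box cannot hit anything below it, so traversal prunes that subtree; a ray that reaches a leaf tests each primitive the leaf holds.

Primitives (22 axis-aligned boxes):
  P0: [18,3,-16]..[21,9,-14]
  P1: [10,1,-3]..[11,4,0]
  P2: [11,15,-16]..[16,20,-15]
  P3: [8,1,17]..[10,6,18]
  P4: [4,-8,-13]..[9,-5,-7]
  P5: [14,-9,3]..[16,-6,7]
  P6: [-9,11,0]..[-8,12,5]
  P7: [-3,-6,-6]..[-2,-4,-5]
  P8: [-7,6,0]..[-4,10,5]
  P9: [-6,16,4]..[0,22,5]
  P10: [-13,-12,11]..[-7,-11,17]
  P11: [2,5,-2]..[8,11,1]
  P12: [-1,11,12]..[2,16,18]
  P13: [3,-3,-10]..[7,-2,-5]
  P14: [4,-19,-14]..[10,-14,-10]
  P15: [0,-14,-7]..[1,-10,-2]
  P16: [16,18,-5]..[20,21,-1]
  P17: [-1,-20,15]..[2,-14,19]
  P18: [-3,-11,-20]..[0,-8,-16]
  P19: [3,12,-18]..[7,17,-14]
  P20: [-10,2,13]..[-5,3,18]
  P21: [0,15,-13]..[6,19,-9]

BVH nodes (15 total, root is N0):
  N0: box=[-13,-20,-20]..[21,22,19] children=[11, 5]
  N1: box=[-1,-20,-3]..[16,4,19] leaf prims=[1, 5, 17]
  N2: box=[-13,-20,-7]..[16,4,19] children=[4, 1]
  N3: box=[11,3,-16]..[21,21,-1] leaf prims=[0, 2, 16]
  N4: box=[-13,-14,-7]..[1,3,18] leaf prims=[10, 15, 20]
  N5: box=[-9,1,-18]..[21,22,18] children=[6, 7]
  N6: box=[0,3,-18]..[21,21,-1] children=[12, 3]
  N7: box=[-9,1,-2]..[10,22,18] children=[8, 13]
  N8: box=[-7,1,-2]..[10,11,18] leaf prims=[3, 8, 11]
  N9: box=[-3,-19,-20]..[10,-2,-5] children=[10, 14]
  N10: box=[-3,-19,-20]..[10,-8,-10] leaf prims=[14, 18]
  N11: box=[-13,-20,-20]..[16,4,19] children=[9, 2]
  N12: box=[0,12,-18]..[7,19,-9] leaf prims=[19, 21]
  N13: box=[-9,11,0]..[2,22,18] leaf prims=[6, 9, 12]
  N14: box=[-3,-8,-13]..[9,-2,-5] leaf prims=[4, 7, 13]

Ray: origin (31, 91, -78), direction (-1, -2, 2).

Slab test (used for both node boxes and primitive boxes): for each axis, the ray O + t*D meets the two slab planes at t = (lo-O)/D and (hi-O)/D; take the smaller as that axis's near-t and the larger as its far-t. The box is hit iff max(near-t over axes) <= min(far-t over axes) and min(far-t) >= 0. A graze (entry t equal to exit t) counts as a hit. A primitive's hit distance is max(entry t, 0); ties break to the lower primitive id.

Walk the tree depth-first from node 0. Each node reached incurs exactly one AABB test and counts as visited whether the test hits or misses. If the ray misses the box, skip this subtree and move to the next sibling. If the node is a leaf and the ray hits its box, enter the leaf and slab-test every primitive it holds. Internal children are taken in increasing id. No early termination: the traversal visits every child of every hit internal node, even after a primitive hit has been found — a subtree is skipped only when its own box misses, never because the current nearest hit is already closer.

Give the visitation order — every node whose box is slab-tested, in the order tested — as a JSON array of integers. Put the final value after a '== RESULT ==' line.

Walk:
N0 x:[10,44] y:[69/2,111/2] z:[29,97/2] -> hit [69/2,44], descend [5, 11]
  N5 x:[10,40] y:[69/2,45] z:[30,48] -> hit [69/2,40], descend [6, 7]
    N6 x:[10,31] y:[35,44] z:[30,77/2] -> miss, prune
    N7 x:[21,40] y:[69/2,45] z:[38,48] -> hit [38,40], descend [8, 13]
      N8 x:[21,38] y:[40,45] z:[38,48] -> miss, prune
      N13 x:[29,40] y:[69/2,40] z:[39,48] -> hit [39,40] leaf, test {P6@t=79/2, P9(miss), P12(miss)}
  N11 x:[15,44] y:[87/2,111/2] z:[29,97/2] -> hit [87/2,44], descend [2, 9]
    N2 x:[15,44] y:[87/2,111/2] z:[71/2,97/2] -> hit [87/2,44], descend [1, 4]
      N1 x:[15,32] y:[87/2,111/2] z:[75/2,97/2] -> miss, prune
      N4 x:[30,44] y:[44,105/2] z:[71/2,48] -> hit [44,44] leaf, test {P10(miss), P15(miss), P20(miss)}
    N9 x:[21,34] y:[93/2,55] z:[29,73/2] -> miss, prune

Summary -> nodes [0, 5, 6, 7, 8, 13, 11, 2, 1, 4, 9]; box-tests=11; leaf-entries=2; first=P6

== RESULT ==
[0, 5, 6, 7, 8, 13, 11, 2, 1, 4, 9]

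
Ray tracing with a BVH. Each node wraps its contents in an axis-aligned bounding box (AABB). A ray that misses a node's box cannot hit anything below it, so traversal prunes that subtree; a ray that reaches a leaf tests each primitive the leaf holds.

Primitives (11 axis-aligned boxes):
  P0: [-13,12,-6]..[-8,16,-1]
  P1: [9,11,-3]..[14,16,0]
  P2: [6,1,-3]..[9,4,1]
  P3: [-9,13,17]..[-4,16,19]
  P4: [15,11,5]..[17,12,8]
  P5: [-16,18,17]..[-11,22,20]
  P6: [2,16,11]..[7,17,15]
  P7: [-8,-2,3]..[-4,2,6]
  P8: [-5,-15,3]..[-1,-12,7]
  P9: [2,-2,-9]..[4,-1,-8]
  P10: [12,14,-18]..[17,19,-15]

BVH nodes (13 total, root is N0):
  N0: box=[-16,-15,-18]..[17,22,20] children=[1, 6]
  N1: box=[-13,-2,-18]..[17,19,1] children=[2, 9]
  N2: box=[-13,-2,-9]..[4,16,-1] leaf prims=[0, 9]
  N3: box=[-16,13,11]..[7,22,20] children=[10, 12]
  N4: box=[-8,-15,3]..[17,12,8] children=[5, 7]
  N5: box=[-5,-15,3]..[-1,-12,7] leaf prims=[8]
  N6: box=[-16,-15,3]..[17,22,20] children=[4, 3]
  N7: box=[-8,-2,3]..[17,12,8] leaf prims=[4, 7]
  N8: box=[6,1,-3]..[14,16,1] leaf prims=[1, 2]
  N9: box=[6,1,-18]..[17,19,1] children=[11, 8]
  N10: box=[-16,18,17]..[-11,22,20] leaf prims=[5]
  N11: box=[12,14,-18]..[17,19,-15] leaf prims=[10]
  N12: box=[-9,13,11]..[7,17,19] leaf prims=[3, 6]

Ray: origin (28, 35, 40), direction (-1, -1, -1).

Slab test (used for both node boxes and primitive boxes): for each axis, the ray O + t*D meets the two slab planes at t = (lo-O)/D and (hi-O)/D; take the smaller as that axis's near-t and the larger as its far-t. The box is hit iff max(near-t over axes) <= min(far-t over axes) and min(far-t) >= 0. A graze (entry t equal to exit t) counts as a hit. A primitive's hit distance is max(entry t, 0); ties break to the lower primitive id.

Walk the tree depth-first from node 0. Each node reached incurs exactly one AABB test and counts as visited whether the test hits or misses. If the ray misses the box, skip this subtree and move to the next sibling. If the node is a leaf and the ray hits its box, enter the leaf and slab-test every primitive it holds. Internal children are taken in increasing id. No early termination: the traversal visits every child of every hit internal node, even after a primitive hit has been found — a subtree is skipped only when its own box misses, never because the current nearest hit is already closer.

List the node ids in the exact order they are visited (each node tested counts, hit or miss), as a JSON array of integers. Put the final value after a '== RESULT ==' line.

Traverse from the root:
N0 x:[11,44] y:[13,50] z:[20,58] -> hit [20,44], descend [1, 6]
  N1 x:[11,41] y:[16,37] z:[39,58] -> miss, prune
  N6 x:[11,44] y:[13,50] z:[20,37] -> hit [20,37], descend [3, 4]
    N3 x:[21,44] y:[13,22] z:[20,29] -> hit [21,22], descend [10, 12]
      N10 x:[39,44] y:[13,17] z:[20,23] -> miss, prune
      N12 x:[21,37] y:[18,22] z:[21,29] -> hit [21,22] leaf, test {P3(miss), P6(miss)}
    N4 x:[11,36] y:[23,50] z:[32,37] -> hit [32,36], descend [5, 7]
      N5 x:[29,33] y:[47,50] z:[33,37] -> miss, prune
      N7 x:[11,36] y:[23,37] z:[32,37] -> hit [32,36] leaf, test {P4(miss), P7@t=34}

9 AABB tests over nodes [0, 1, 6, 3, 10, 12, 4, 5, 7]; 2 leaves entered; closest P7.

== RESULT ==
[0, 1, 6, 3, 10, 12, 4, 5, 7]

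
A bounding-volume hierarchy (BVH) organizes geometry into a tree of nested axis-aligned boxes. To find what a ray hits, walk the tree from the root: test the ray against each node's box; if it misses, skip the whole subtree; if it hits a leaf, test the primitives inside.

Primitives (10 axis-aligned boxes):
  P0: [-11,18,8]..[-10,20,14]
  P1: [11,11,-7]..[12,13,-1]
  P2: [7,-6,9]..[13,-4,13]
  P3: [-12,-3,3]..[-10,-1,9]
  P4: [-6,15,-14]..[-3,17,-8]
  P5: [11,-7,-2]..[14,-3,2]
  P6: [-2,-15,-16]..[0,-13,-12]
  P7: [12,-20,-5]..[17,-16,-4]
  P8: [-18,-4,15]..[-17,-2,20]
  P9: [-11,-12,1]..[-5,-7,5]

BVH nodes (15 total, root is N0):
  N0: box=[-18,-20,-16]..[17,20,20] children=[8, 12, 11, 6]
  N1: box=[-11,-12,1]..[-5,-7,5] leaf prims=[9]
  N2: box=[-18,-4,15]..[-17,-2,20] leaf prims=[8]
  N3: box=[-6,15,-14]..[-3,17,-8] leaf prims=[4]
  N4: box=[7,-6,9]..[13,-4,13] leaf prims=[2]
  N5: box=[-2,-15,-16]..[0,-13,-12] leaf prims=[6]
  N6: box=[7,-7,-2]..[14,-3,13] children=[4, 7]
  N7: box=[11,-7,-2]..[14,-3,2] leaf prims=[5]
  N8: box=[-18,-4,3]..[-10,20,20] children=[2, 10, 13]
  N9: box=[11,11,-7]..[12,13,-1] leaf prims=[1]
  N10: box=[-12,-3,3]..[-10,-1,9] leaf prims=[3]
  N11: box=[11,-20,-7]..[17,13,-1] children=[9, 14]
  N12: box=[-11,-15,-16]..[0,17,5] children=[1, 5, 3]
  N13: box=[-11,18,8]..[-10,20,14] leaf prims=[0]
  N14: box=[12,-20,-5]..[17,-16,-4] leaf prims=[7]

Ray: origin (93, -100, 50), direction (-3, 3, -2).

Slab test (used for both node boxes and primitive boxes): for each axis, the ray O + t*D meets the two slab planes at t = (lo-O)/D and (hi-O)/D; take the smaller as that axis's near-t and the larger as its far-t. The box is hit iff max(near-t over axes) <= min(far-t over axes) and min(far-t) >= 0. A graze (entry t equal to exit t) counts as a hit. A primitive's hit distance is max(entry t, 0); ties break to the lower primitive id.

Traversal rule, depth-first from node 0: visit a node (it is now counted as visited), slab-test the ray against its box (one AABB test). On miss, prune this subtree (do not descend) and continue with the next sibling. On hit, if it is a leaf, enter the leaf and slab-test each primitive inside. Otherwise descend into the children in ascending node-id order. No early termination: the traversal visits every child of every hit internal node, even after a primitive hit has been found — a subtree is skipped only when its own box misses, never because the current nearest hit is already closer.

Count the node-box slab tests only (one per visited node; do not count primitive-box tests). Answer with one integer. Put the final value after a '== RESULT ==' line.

Walk:
N0 x:[76/3,37] y:[80/3,40] z:[15,33] -> hit [80/3,33], descend [6, 8, 11, 12]
  N6 x:[79/3,86/3] y:[31,97/3] z:[37/2,26] -> miss, prune
  N8 x:[103/3,37] y:[32,40] z:[15,47/2] -> miss, prune
  N11 x:[76/3,82/3] y:[80/3,113/3] z:[51/2,57/2] -> hit [80/3,82/3], descend [9, 14]
    N9 x:[27,82/3] y:[37,113/3] z:[51/2,57/2] -> miss, prune
    N14 x:[76/3,27] y:[80/3,28] z:[27,55/2] -> hit [27,27] leaf, test {P7@t=27}
  N12 x:[31,104/3] y:[85/3,39] z:[45/2,33] -> hit [31,33], descend [1, 3, 5]
    N1 x:[98/3,104/3] y:[88/3,31] z:[45/2,49/2] -> miss, prune
    N3 x:[32,33] y:[115/3,39] z:[29,32] -> miss, prune
    N5 x:[31,95/3] y:[85/3,29] z:[31,33] -> miss, prune

order=[0, 6, 8, 11, 9, 14, 12, 1, 3, 5]  |boxes|=10  |leaves|=1  hit=P7

== RESULT ==
10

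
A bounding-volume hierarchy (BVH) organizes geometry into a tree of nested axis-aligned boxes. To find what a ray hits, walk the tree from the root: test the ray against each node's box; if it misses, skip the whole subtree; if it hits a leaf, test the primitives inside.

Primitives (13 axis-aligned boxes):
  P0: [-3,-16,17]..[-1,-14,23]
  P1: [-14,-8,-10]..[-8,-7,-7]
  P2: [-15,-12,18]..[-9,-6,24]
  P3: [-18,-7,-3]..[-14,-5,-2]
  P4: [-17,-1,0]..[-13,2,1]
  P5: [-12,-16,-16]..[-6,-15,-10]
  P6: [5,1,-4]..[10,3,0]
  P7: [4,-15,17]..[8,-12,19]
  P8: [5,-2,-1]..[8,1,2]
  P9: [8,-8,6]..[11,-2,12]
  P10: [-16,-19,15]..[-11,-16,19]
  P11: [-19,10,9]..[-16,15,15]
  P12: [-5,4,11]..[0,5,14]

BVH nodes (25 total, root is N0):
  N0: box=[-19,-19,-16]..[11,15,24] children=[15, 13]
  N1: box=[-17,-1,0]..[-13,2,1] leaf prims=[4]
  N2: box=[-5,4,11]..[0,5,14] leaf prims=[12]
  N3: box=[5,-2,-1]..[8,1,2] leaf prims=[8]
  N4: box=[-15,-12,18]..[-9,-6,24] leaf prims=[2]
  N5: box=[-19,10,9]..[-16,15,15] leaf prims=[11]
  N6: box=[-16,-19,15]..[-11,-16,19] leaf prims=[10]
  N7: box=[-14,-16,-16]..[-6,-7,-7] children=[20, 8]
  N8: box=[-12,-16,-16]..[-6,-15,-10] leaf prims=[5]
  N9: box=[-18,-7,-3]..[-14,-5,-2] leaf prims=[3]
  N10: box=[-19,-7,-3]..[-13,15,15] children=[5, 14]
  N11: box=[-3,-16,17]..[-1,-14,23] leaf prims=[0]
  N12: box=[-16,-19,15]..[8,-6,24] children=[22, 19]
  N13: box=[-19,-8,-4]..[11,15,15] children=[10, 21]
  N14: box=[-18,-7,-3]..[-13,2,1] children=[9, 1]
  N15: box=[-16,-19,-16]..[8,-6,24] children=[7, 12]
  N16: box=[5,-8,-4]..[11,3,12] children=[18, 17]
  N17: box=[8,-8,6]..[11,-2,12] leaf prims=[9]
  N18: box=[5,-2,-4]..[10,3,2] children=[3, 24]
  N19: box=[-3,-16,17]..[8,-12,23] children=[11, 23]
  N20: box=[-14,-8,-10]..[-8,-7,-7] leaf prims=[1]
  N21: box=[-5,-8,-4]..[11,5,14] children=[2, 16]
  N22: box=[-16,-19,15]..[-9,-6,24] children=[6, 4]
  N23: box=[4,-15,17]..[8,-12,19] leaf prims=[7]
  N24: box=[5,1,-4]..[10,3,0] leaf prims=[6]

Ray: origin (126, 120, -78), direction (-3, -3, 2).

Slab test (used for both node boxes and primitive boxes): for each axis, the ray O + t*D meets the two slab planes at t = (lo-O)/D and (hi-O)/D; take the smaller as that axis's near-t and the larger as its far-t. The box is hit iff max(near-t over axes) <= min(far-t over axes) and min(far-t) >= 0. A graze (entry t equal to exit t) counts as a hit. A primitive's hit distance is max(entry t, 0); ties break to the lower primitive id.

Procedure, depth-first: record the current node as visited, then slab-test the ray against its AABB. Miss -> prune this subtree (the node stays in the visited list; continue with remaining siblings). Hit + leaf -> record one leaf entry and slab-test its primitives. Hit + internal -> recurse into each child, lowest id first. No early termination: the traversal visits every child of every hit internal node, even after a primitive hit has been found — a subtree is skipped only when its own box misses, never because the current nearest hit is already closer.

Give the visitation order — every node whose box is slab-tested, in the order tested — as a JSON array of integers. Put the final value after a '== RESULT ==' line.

Walk:
N0 x:[115/3,145/3] y:[35,139/3] z:[31,51] -> hit [115/3,139/3], descend [13, 15]
  N13 x:[115/3,145/3] y:[35,128/3] z:[37,93/2] -> hit [115/3,128/3], descend [10, 21]
    N10 x:[139/3,145/3] y:[35,127/3] z:[75/2,93/2] -> miss, prune
    N21 x:[115/3,131/3] y:[115/3,128/3] z:[37,46] -> hit [115/3,128/3], descend [2, 16]
      N2 x:[42,131/3] y:[115/3,116/3] z:[89/2,46] -> miss, prune
      N16 x:[115/3,121/3] y:[39,128/3] z:[37,45] -> hit [39,121/3], descend [17, 18]
        N17 x:[115/3,118/3] y:[122/3,128/3] z:[42,45] -> miss, prune
        N18 x:[116/3,121/3] y:[39,122/3] z:[37,40] -> hit [39,40], descend [3, 24]
          N3 x:[118/3,121/3] y:[119/3,122/3] z:[77/2,40] -> hit [119/3,40] leaf, test {P8@t=119/3}
          N24 x:[116/3,121/3] y:[39,119/3] z:[37,39] -> hit [39,39] leaf, test {P6@t=39}
  N15 x:[118/3,142/3] y:[42,139/3] z:[31,51] -> hit [42,139/3], descend [7, 12]
    N7 x:[44,140/3] y:[127/3,136/3] z:[31,71/2] -> miss, prune
    N12 x:[118/3,142/3] y:[42,139/3] z:[93/2,51] -> miss, prune

order=[0, 13, 10, 21, 2, 16, 17, 18, 3, 24, 15, 7, 12]  |boxes|=13  |leaves|=2  hit=P6

== RESULT ==
[0, 13, 10, 21, 2, 16, 17, 18, 3, 24, 15, 7, 12]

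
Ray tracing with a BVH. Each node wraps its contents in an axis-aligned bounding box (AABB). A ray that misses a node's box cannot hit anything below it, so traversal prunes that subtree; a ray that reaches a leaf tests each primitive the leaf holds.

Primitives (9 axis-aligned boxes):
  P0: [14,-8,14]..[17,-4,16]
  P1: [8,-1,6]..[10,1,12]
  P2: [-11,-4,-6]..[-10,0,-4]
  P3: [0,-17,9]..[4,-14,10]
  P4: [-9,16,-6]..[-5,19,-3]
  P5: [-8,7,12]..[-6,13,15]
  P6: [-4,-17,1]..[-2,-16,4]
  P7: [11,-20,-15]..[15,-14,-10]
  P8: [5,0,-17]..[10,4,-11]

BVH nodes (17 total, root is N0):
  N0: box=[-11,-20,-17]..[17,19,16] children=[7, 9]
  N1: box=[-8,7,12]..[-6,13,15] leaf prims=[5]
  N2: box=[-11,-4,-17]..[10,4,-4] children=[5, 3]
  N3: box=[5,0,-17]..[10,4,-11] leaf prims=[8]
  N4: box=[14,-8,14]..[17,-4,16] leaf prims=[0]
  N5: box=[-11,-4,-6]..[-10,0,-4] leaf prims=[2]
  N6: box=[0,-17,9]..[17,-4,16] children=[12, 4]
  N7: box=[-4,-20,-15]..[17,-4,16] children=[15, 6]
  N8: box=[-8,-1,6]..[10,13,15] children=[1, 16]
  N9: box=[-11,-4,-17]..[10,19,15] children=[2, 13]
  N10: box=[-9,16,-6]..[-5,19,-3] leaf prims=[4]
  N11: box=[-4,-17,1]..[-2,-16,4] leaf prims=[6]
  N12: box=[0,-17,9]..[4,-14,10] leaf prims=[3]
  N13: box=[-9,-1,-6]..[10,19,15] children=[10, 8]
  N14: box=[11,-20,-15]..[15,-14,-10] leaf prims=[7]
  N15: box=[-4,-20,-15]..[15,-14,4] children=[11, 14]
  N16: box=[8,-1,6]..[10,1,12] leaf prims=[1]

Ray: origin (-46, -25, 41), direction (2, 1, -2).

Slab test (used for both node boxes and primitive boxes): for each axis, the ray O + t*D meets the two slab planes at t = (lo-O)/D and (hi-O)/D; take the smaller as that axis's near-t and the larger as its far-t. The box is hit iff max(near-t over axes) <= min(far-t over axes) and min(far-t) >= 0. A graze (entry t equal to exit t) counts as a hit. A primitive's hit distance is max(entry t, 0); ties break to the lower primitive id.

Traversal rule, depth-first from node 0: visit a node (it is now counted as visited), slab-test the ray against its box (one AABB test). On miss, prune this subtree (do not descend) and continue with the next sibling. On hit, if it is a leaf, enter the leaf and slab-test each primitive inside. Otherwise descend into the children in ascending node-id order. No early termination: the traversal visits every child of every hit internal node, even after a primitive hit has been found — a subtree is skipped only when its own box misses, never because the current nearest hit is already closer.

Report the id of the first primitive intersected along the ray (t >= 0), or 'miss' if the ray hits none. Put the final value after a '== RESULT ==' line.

Walk:
N0 x:[35/2,63/2] y:[5,44] z:[25/2,29] -> hit [35/2,29], descend [7, 9]
  N7 x:[21,63/2] y:[5,21] z:[25/2,28] -> hit [21,21], descend [6, 15]
    N6 x:[23,63/2] y:[8,21] z:[25/2,16] -> miss, prune
    N15 x:[21,61/2] y:[5,11] z:[37/2,28] -> miss, prune
  N9 x:[35/2,28] y:[21,44] z:[13,29] -> hit [21,28], descend [2, 13]
    N2 x:[35/2,28] y:[21,29] z:[45/2,29] -> hit [45/2,28], descend [3, 5]
      N3 x:[51/2,28] y:[25,29] z:[26,29] -> hit [26,28] leaf, test {P8@t=26}
      N5 x:[35/2,18] y:[21,25] z:[45/2,47/2] -> miss, prune
    N13 x:[37/2,28] y:[24,44] z:[13,47/2] -> miss, prune

9 AABB tests over nodes [0, 7, 6, 15, 9, 2, 3, 5, 13]; 1 leaf entered; closest P8.

== RESULT ==
8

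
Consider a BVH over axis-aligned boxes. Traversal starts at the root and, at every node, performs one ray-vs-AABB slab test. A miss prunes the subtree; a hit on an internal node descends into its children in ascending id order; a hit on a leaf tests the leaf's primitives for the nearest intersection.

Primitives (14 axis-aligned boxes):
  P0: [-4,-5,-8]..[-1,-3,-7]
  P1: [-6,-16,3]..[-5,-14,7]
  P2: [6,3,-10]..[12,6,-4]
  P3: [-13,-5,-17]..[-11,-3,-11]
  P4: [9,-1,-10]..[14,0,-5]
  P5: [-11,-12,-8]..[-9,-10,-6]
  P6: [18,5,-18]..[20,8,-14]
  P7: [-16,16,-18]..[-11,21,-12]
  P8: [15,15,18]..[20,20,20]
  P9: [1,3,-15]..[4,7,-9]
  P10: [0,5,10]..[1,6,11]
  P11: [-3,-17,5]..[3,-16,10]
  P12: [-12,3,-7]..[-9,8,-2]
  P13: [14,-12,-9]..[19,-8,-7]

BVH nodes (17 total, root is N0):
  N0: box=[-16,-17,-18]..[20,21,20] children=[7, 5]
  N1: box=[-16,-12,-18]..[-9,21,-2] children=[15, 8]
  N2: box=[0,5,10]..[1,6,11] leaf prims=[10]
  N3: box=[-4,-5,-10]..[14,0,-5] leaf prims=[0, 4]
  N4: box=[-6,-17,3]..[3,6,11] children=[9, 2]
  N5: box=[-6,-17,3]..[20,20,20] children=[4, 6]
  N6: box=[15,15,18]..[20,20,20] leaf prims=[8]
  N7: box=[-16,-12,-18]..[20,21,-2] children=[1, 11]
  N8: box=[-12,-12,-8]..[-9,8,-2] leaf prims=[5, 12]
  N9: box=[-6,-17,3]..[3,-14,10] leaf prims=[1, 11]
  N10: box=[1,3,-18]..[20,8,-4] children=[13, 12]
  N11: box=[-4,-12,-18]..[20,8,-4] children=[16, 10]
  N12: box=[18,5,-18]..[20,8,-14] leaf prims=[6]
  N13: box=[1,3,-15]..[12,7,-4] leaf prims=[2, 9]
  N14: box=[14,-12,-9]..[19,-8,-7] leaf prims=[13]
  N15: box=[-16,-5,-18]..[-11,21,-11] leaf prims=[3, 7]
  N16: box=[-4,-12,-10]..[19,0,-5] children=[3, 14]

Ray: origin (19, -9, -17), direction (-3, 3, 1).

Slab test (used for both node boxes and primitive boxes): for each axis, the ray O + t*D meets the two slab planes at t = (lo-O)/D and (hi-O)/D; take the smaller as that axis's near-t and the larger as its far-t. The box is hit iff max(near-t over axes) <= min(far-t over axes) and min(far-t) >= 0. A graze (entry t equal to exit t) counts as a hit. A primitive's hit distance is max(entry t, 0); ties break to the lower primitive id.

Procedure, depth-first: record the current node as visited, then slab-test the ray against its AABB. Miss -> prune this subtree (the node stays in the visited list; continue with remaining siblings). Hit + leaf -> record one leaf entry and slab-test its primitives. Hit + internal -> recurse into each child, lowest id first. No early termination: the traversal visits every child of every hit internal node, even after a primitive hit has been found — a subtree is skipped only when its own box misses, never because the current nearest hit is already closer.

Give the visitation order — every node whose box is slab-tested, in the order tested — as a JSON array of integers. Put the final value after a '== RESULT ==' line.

Traverse from the root:
N0 x:[-1/3,35/3] y:[-8/3,10] z:[-1,37] -> hit [-1/3,10], descend [5, 7]
  N5 x:[-1/3,25/3] y:[-8/3,29/3] z:[20,37] -> miss, prune
  N7 x:[-1/3,35/3] y:[-1,10] z:[-1,15] -> hit [-1/3,10], descend [1, 11]
    N1 x:[28/3,35/3] y:[-1,10] z:[-1,15] -> hit [28/3,10], descend [8, 15]
      N8 x:[28/3,31/3] y:[-1,17/3] z:[9,15] -> miss, prune
      N15 x:[10,35/3] y:[4/3,10] z:[-1,6] -> miss, prune
    N11 x:[-1/3,23/3] y:[-1,17/3] z:[-1,13] -> hit [-1/3,17/3], descend [10, 16]
      N10 x:[-1/3,6] y:[4,17/3] z:[-1,13] -> hit [4,17/3], descend [12, 13]
        N12 x:[-1/3,1/3] y:[14/3,17/3] z:[-1,3] -> miss, prune
        N13 x:[7/3,6] y:[4,16/3] z:[2,13] -> hit [4,16/3] leaf, test {P2(miss), P9@t=5}
      N16 x:[0,23/3] y:[-1,3] z:[7,12] -> miss, prune

11 AABB tests over nodes [0, 5, 7, 1, 8, 15, 11, 10, 12, 13, 16]; 1 leaf entered; closest P9.

== RESULT ==
[0, 5, 7, 1, 8, 15, 11, 10, 12, 13, 16]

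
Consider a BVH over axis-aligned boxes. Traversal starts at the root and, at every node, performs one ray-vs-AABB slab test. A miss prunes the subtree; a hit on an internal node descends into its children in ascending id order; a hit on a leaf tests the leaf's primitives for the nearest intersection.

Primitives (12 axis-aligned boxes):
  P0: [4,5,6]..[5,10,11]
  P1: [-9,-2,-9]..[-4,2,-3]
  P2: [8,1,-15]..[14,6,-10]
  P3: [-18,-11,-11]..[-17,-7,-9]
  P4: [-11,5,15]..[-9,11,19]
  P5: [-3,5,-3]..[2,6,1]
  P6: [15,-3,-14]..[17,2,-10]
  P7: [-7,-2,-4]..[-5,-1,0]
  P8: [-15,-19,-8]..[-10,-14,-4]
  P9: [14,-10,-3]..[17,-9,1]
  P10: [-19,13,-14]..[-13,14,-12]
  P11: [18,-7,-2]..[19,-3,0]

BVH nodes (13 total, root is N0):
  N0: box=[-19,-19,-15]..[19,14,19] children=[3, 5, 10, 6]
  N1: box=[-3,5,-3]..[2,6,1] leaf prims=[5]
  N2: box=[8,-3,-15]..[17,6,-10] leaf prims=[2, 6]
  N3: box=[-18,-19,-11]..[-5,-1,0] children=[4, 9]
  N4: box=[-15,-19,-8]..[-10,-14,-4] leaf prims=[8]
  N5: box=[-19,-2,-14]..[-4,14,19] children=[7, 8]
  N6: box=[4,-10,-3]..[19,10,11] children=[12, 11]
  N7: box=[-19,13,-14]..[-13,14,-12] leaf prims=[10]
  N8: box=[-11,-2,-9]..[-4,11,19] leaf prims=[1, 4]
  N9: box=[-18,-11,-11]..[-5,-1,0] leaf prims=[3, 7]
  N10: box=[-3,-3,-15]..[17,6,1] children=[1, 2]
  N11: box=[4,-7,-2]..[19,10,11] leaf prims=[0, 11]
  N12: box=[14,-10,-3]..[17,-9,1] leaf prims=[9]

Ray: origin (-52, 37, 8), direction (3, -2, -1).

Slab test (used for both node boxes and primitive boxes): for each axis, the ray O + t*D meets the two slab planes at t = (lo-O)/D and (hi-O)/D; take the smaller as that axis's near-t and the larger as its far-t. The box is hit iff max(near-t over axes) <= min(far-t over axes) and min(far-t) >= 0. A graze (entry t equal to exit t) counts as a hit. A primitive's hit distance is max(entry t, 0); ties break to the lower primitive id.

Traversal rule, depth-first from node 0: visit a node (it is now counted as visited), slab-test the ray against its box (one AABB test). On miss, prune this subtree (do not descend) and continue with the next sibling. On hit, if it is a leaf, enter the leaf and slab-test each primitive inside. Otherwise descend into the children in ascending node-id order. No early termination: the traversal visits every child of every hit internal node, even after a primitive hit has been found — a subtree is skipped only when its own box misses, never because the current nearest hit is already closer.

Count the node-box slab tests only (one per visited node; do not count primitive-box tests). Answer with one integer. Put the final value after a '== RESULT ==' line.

Trace the traversal:
N0 x:[11,71/3] y:[23/2,28] z:[-11,23] -> hit [23/2,23], descend [3, 5, 6, 10]
  N3 x:[34/3,47/3] y:[19,28] z:[8,19] -> miss, prune
  N5 x:[11,16] y:[23/2,39/2] z:[-11,22] -> hit [23/2,16], descend [7, 8]
    N7 x:[11,13] y:[23/2,12] z:[20,22] -> miss, prune
    N8 x:[41/3,16] y:[13,39/2] z:[-11,17] -> hit [41/3,16] leaf, test {P1(miss), P4(miss)}
  N6 x:[56/3,71/3] y:[27/2,47/2] z:[-3,11] -> miss, prune
  N10 x:[49/3,23] y:[31/2,20] z:[7,23] -> hit [49/3,20], descend [1, 2]
    N1 x:[49/3,18] y:[31/2,16] z:[7,11] -> miss, prune
    N2 x:[20,23] y:[31/2,20] z:[18,23] -> hit [20,20] leaf, test {P2(miss), P6(miss)}

Visited [0, 3, 5, 7, 8, 6, 10, 1, 2]. Tests: 9 box, 2 leaf. Nearest: miss.

== RESULT ==
9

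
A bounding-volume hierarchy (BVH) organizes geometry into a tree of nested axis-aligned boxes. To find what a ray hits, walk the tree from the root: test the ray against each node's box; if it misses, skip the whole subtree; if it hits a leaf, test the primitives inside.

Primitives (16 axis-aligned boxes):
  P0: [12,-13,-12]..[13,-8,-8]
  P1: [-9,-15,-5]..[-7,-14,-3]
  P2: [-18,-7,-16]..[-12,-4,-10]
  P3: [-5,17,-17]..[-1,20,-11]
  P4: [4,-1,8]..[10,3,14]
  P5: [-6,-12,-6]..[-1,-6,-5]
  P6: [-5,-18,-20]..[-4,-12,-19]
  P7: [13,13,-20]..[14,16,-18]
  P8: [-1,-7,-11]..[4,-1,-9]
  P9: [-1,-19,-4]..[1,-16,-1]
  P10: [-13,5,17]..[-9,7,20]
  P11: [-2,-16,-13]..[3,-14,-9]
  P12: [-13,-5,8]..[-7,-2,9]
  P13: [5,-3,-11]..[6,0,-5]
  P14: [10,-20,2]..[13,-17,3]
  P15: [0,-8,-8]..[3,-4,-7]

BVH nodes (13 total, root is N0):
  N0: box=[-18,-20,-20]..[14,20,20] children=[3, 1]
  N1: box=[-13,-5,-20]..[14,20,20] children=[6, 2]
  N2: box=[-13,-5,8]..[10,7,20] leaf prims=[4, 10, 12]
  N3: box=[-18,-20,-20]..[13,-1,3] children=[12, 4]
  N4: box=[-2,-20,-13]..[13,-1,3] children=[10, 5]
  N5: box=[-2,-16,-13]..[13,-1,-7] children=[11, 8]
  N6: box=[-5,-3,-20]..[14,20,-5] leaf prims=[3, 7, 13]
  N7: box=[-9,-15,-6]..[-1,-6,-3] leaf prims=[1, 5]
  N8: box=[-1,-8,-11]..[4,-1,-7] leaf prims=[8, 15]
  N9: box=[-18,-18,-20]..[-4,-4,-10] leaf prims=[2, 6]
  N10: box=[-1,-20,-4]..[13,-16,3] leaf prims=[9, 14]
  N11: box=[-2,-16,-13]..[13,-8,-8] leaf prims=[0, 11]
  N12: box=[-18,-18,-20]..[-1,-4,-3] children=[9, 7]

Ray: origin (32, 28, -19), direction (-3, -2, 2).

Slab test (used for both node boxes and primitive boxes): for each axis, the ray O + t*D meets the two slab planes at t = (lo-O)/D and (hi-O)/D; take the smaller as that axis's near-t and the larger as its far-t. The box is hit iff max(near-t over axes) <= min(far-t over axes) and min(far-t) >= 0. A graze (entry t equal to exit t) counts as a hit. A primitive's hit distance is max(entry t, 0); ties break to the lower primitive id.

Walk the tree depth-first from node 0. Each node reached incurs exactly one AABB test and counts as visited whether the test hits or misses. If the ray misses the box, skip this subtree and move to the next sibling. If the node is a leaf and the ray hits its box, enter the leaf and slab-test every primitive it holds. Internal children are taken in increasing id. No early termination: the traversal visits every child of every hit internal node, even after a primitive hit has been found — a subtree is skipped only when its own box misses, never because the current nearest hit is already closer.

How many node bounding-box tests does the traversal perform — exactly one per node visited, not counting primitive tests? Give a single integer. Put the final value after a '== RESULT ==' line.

Walk:
N0 x:[6,50/3] y:[4,24] z:[-1/2,39/2] -> hit [6,50/3], descend [1, 3]
  N1 x:[6,15] y:[4,33/2] z:[-1/2,39/2] -> hit [6,15], descend [2, 6]
    N2 x:[22/3,15] y:[21/2,33/2] z:[27/2,39/2] -> hit [27/2,15] leaf, test {P4(miss), P10(miss), P12(miss)}
    N6 x:[6,37/3] y:[4,31/2] z:[-1/2,7] -> hit [6,7] leaf, test {P3(miss), P7(miss), P13(miss)}
  N3 x:[19/3,50/3] y:[29/2,24] z:[-1/2,11] -> miss, prune

5 AABB tests over nodes [0, 1, 2, 6, 3]; 2 leaves entered; closest miss.

== RESULT ==
5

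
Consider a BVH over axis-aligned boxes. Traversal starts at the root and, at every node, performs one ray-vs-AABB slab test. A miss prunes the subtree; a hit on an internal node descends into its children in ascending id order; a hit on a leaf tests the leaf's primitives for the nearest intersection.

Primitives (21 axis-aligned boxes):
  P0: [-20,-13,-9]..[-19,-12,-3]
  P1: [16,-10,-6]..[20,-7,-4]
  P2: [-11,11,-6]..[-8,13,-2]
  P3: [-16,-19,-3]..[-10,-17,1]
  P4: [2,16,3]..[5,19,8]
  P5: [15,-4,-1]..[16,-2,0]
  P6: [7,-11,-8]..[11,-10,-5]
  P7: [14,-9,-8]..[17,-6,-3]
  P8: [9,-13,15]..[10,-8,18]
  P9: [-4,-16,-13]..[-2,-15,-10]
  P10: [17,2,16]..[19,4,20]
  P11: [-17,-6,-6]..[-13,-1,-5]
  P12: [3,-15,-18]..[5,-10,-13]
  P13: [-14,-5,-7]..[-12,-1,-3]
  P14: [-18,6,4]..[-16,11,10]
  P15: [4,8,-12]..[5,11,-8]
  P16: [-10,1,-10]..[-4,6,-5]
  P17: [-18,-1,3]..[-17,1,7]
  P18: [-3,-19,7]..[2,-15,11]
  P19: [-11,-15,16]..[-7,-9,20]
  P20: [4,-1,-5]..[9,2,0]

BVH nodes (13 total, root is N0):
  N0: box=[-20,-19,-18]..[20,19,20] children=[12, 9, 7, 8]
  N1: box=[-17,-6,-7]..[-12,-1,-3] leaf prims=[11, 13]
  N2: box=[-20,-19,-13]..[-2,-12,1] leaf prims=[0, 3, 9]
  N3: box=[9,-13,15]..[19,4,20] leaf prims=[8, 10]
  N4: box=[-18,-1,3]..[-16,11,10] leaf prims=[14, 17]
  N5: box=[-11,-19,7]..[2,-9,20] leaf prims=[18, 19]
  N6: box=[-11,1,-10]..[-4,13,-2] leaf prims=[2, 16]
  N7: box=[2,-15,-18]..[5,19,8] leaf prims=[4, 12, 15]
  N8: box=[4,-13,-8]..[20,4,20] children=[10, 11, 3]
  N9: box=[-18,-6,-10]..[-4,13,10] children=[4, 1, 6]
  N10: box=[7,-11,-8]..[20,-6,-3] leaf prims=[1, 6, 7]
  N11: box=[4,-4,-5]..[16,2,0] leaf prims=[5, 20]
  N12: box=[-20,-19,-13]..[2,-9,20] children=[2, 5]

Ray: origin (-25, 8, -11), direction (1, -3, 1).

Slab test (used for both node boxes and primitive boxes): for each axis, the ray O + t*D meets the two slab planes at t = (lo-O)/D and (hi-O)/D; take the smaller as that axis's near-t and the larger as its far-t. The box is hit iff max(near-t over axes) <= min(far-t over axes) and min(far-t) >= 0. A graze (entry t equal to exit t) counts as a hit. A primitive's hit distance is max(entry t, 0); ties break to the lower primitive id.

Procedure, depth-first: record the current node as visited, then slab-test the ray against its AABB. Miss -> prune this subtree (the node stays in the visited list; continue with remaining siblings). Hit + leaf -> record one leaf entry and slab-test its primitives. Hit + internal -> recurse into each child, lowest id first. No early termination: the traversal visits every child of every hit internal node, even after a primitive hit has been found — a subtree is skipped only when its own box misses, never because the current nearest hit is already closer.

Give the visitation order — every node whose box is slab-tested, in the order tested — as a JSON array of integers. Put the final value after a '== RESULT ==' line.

Traverse from the root:
N0 x:[5,45] y:[-11/3,9] z:[-7,31] -> hit [5,9], descend [7, 8, 9, 12]
  N7 x:[27,30] y:[-11/3,23/3] z:[-7,19] -> miss, prune
  N8 x:[29,45] y:[4/3,7] z:[3,31] -> miss, prune
  N9 x:[7,21] y:[-5/3,14/3] z:[1,21] -> miss, prune
  N12 x:[5,27] y:[17/3,9] z:[-2,31] -> hit [17/3,9], descend [2, 5]
    N2 x:[5,23] y:[20/3,9] z:[-2,12] -> hit [20/3,9] leaf, test {P0(miss), P3@t=9, P9(miss)}
    N5 x:[14,27] y:[17/3,9] z:[18,31] -> miss, prune

Visited [0, 7, 8, 9, 12, 2, 5]. Tests: 7 box, 1 leaf. Nearest: P3.

== RESULT ==
[0, 7, 8, 9, 12, 2, 5]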